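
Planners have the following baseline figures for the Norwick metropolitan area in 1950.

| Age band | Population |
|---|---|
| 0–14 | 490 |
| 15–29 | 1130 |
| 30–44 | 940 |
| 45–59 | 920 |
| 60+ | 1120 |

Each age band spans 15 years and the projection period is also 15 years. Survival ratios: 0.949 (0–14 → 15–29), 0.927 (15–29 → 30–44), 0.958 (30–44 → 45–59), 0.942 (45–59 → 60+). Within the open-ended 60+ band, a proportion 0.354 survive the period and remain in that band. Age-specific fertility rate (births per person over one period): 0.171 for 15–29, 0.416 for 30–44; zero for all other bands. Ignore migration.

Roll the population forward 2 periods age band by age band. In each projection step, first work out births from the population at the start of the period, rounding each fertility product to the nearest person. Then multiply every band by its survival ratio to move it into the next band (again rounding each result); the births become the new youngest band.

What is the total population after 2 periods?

3801

[period 1]
Births: 1130 × 0.171 = 193 ; 940 × 0.416 = 391 → 584
15–29: 490 × 0.949 = 465
30–44: 1130 × 0.927 = 1048
45–59: 940 × 0.958 = 901
60+: 920 × 0.942 + 1120 × 0.354 = 867 + 396 = 1263
Population now: 0–14=584, 15–29=465, 30–44=1048, 45–59=901, 60+=1263
[period 2]
Births: 465 × 0.171 = 80 ; 1048 × 0.416 = 436 → 516
15–29: 584 × 0.949 = 554
30–44: 465 × 0.927 = 431
45–59: 1048 × 0.958 = 1004
60+: 901 × 0.942 + 1263 × 0.354 = 849 + 447 = 1296
Population now: 0–14=516, 15–29=554, 30–44=431, 45–59=1004, 60+=1296
Total after period 2: 516 + 554 + 431 + 1004 + 1296 = 3801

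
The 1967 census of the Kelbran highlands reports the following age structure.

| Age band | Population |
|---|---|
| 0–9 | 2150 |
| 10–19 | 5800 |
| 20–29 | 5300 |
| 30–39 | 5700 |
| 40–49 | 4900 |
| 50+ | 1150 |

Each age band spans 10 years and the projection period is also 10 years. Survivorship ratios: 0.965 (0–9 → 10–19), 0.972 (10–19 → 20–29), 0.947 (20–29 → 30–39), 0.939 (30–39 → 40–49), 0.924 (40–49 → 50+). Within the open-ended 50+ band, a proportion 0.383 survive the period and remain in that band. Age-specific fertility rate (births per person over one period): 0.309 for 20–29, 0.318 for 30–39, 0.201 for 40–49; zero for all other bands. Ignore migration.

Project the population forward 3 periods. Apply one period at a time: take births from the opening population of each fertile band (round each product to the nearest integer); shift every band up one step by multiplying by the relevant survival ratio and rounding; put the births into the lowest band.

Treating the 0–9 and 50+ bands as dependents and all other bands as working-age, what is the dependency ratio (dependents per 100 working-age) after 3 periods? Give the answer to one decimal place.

Period 1:
Births: 5300 * 0.309 = 1638  |  5700 * 0.318 = 1813  |  4900 * 0.201 = 985 — total 4436
10–19: 2150 * 0.965 = 2075
20–29: 5800 * 0.972 = 5638
30–39: 5300 * 0.947 = 5019
40–49: 5700 * 0.939 = 5352
50+: 4900 * 0.924 + 1150 * 0.383 = 4528 + 440 = 4968
End of period: [4436, 2075, 5638, 5019, 5352, 4968]
Period 2:
Births: 5638 * 0.309 = 1742  |  5019 * 0.318 = 1596  |  5352 * 0.201 = 1076 — total 4414
10–19: 4436 * 0.965 = 4281
20–29: 2075 * 0.972 = 2017
30–39: 5638 * 0.947 = 5339
40–49: 5019 * 0.939 = 4713
50+: 5352 * 0.924 + 4968 * 0.383 = 4945 + 1903 = 6848
End of period: [4414, 4281, 2017, 5339, 4713, 6848]
Period 3:
Births: 2017 * 0.309 = 623  |  5339 * 0.318 = 1698  |  4713 * 0.201 = 947 — total 3268
10–19: 4414 * 0.965 = 4260
20–29: 4281 * 0.972 = 4161
30–39: 2017 * 0.947 = 1910
40–49: 5339 * 0.939 = 5013
50+: 4713 * 0.924 + 6848 * 0.383 = 4355 + 2623 = 6978
End of period: [3268, 4260, 4161, 1910, 5013, 6978]
Dependents (band 0–9 + band 50+) = 3268 + 6978 = 10246; working-age = 15344; ratio = 10246/15344 × 100 = 66.8

66.8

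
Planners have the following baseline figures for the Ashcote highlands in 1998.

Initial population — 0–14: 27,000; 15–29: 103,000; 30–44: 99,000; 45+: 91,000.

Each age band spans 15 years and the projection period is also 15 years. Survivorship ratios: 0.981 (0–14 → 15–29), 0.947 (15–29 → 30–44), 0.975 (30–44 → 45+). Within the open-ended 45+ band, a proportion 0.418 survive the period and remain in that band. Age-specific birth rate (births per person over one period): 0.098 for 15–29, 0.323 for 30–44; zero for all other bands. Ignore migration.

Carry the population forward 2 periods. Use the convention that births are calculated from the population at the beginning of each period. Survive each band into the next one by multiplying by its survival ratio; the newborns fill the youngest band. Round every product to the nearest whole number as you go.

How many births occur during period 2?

34102

Period 1:
Births: 103000 * 0.098 = 10094 ; 99000 * 0.323 = 31977 — total 42071
15–29: 27000 * 0.981 = 26487
30–44: 103000 * 0.947 = 97541
45+: 99000 * 0.975 + 91000 * 0.418 = 96525 + 38038 = 134563
End of period: [42071, 26487, 97541, 134563]
Period 2:
Births: 26487 * 0.098 = 2596 ; 97541 * 0.323 = 31506 — total 34102
15–29: 42071 * 0.981 = 41272
30–44: 26487 * 0.947 = 25083
45+: 97541 * 0.975 + 134563 * 0.418 = 95102 + 56247 = 151349
End of period: [34102, 41272, 25083, 151349]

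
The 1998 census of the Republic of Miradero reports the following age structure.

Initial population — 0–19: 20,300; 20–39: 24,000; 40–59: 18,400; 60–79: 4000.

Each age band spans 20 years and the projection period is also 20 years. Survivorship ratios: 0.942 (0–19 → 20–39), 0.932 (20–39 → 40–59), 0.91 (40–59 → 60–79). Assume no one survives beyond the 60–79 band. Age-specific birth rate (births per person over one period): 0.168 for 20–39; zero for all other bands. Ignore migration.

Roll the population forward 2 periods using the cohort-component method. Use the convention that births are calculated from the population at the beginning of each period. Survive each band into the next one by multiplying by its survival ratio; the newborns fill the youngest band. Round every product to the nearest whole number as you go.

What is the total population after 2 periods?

(Groups numbered youngest = 1 to oldest = 4.)
After projecting period 1:
Births: 24000 * 0.168 = 4032
Group 2: 20300 * 0.942 = 19123
Group 3: 24000 * 0.932 = 22368
Group 4: 18400 * 0.91 = 16744
Population now: 0–19=4032, 20–39=19123, 40–59=22368, 60–79=16744
After projecting period 2:
Births: 19123 * 0.168 = 3213
Group 2: 4032 * 0.942 = 3798
Group 3: 19123 * 0.932 = 17823
Group 4: 22368 * 0.91 = 20355
Population now: 0–19=3213, 20–39=3798, 40–59=17823, 60–79=20355
Total after period 2: 3213 + 3798 + 17823 + 20355 = 45189

45189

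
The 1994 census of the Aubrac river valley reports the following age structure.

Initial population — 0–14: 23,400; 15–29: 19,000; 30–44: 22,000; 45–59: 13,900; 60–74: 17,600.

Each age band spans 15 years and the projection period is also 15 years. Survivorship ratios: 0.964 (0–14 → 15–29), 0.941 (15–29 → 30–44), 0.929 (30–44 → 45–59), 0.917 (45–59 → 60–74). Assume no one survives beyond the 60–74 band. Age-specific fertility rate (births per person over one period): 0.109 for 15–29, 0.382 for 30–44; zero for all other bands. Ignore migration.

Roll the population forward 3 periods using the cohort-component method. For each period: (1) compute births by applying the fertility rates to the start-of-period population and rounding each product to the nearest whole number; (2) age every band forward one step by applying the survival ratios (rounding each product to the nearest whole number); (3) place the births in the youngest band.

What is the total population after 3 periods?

Let group 1 be 0–14 through group 5 = 60–74.
— Period 1 —
Births: 19000 × 0.109 = 2071 ; 22000 × 0.382 = 8404 — total 10475
Group 2: 23400 × 0.964 = 22558
Group 3: 19000 × 0.941 = 17879
Group 4: 22000 × 0.929 = 20438
Group 5: 13900 × 0.917 = 12746
Population now: 0–14=10475, 15–29=22558, 30–44=17879, 45–59=20438, 60–74=12746
— Period 2 —
Births: 22558 × 0.109 = 2459 ; 17879 × 0.382 = 6830 — total 9289
Group 2: 10475 × 0.964 = 10098
Group 3: 22558 × 0.941 = 21227
Group 4: 17879 × 0.929 = 16610
Group 5: 20438 × 0.917 = 18742
Population now: 0–14=9289, 15–29=10098, 30–44=21227, 45–59=16610, 60–74=18742
— Period 3 —
Births: 10098 × 0.109 = 1101 ; 21227 × 0.382 = 8109 — total 9210
Group 2: 9289 × 0.964 = 8955
Group 3: 10098 × 0.941 = 9502
Group 4: 21227 × 0.929 = 19720
Group 5: 16610 × 0.917 = 15231
Population now: 0–14=9210, 15–29=8955, 30–44=9502, 45–59=19720, 60–74=15231
Total after period 3: 9210 + 8955 + 9502 + 19720 + 15231 = 62618

62618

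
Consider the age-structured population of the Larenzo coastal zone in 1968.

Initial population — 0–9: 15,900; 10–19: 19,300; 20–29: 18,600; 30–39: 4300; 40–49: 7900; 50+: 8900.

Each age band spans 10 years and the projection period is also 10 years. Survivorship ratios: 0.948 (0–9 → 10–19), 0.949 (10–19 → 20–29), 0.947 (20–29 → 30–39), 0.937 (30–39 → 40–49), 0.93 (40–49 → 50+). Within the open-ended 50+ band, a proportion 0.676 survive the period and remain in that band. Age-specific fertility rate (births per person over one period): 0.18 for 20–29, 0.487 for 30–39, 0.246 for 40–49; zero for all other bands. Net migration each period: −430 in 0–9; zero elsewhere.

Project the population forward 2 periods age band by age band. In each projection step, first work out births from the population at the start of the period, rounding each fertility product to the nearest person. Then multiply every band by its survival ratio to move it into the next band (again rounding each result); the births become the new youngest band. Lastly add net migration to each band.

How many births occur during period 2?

12866

After projecting period 1:
Births: 18600 × 0.18 = 3348 ; 4300 × 0.487 = 2094 ; 7900 × 0.246 = 1943 ⇒ total 7385
10–19: 15900 × 0.948 = 15073
20–29: 19300 × 0.949 = 18316
30–39: 18600 × 0.947 = 17614
40–49: 4300 × 0.937 = 4029
50+: 7900 × 0.93 + 8900 × 0.676 = 7347 + 6016 = 13363
Net migration: 0–9 − 430 → 6955
End of period: [6955, 15073, 18316, 17614, 4029, 13363]
After projecting period 2:
Births: 18316 × 0.18 = 3297 ; 17614 × 0.487 = 8578 ; 4029 × 0.246 = 991 ⇒ total 12866
10–19: 6955 × 0.948 = 6593
20–29: 15073 × 0.949 = 14304
30–39: 18316 × 0.947 = 17345
40–49: 17614 × 0.937 = 16504
50+: 4029 × 0.93 + 13363 × 0.676 = 3747 + 9033 = 12780
Net migration: 0–9 − 430 → 12436
End of period: [12436, 6593, 14304, 17345, 16504, 12780]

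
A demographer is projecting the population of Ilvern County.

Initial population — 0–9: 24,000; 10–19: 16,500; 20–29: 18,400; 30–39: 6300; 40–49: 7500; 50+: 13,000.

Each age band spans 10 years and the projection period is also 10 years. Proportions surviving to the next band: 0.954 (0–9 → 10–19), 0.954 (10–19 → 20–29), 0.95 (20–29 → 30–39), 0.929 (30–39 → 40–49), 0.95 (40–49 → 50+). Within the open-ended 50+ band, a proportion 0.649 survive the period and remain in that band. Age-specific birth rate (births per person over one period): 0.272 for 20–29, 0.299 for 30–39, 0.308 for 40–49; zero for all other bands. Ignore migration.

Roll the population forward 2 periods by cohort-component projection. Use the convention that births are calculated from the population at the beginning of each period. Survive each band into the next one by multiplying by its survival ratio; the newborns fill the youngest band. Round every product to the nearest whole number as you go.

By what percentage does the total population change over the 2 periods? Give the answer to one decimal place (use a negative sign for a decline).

3.6

Period 1:
Births: 18400 * 0.272 = 5005, 6300 * 0.299 = 1884, 7500 * 0.308 = 2310 → total 9199
10–19: 24000 * 0.954 = 22896
20–29: 16500 * 0.954 = 15741
30–39: 18400 * 0.95 = 17480
40–49: 6300 * 0.929 = 5853
50+: 7500 * 0.95 + 13000 * 0.649 = 7125 + 8437 = 15562
Population now: 0–9=9199, 10–19=22896, 20–29=15741, 30–39=17480, 40–49=5853, 50+=15562
Period 2:
Births: 15741 * 0.272 = 4282, 17480 * 0.299 = 5227, 5853 * 0.308 = 1803 → total 11312
10–19: 9199 * 0.954 = 8776
20–29: 22896 * 0.954 = 21843
30–39: 15741 * 0.95 = 14954
40–49: 17480 * 0.929 = 16239
50+: 5853 * 0.95 + 15562 * 0.649 = 5560 + 10100 = 15660
Population now: 0–9=11312, 10–19=8776, 20–29=21843, 30–39=14954, 40–49=16239, 50+=15660
Total: 85700 → 88784; change = 3084; percentage change = 3.6%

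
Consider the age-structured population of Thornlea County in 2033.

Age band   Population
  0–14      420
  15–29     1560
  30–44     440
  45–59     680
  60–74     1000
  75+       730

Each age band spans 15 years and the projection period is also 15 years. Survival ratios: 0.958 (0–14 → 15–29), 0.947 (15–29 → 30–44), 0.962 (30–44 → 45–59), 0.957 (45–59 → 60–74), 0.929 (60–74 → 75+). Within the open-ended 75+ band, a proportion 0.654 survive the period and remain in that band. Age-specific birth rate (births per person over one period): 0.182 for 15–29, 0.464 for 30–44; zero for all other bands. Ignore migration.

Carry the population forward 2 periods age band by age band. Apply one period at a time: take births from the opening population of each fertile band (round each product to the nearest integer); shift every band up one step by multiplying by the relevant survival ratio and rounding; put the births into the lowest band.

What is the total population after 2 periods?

4958

Let group 1 be 0–14 through group 6 = 75+.
[period 1]
Births: 1560 × 0.182 = 284, 440 × 0.464 = 204 → total 488
Group 2: 420 × 0.958 = 402
Group 3: 1560 × 0.947 = 1477
Group 4: 440 × 0.962 = 423
Group 5: 680 × 0.957 = 651
Group 6: 1000 × 0.929 + 730 × 0.654 = 929 + 477 = 1406
→ [488, 402, 1477, 423, 651, 1406]
[period 2]
Births: 402 × 0.182 = 73, 1477 × 0.464 = 685 → total 758
Group 2: 488 × 0.958 = 468
Group 3: 402 × 0.947 = 381
Group 4: 1477 × 0.962 = 1421
Group 5: 423 × 0.957 = 405
Group 6: 651 × 0.929 + 1406 × 0.654 = 605 + 920 = 1525
→ [758, 468, 381, 1421, 405, 1525]
Total after period 2: 758 + 468 + 381 + 1421 + 405 + 1525 = 4958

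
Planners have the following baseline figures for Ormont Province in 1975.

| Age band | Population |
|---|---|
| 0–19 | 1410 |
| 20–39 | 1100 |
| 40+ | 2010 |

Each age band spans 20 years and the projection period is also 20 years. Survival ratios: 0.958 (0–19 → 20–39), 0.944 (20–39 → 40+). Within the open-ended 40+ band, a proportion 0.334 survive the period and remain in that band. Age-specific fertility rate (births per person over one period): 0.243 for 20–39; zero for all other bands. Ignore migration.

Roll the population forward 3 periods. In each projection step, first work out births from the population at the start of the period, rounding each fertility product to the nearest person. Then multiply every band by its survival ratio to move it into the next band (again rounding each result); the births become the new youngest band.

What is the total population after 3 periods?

1235

[period 1]
Births: 1100 * 0.243 = 267
20–39: 1410 * 0.958 = 1351
40+: 1100 * 0.944 + 2010 * 0.334 = 1038 + 671 = 1709
End of period: [267, 1351, 1709]
[period 2]
Births: 1351 * 0.243 = 328
20–39: 267 * 0.958 = 256
40+: 1351 * 0.944 + 1709 * 0.334 = 1275 + 571 = 1846
End of period: [328, 256, 1846]
[period 3]
Births: 256 * 0.243 = 62
20–39: 328 * 0.958 = 314
40+: 256 * 0.944 + 1846 * 0.334 = 242 + 617 = 859
End of period: [62, 314, 859]
Total after period 3: 62 + 314 + 859 = 1235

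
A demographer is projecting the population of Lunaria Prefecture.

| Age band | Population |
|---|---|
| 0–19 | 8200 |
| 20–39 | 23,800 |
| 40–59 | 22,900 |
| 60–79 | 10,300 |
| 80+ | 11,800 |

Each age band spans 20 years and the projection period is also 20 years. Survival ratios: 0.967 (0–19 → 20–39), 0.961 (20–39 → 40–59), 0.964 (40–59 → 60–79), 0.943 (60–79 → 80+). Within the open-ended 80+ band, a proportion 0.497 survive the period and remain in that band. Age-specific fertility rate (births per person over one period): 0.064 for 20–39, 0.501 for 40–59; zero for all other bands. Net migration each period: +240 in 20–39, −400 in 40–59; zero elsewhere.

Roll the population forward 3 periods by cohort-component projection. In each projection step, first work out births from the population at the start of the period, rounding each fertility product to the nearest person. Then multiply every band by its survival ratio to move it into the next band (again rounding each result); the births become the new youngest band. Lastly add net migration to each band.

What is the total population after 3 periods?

69896

Period 1:
Births: 23800 × 0.064 = 1523 ; 22900 × 0.501 = 11473 → 12996
20–39: 8200 × 0.967 = 7929
40–59: 23800 × 0.961 = 22872
60–79: 22900 × 0.964 = 22076
80+: 10300 × 0.943 + 11800 × 0.497 = 9713 + 5865 = 15578
Net migration: 20–39 + 240 → 8169; 40–59 − 400 → 22472
End of period: [12996, 8169, 22472, 22076, 15578]
Period 2:
Births: 8169 × 0.064 = 523 ; 22472 × 0.501 = 11258 → 11781
20–39: 12996 × 0.967 = 12567
40–59: 8169 × 0.961 = 7850
60–79: 22472 × 0.964 = 21663
80+: 22076 × 0.943 + 15578 × 0.497 = 20818 + 7742 = 28560
Net migration: 20–39 + 240 → 12807; 40–59 − 400 → 7450
End of period: [11781, 12807, 7450, 21663, 28560]
Period 3:
Births: 12807 × 0.064 = 820 ; 7450 × 0.501 = 3732 → 4552
20–39: 11781 × 0.967 = 11392
40–59: 12807 × 0.961 = 12308
60–79: 7450 × 0.964 = 7182
80+: 21663 × 0.943 + 28560 × 0.497 = 20428 + 14194 = 34622
Net migration: 20–39 + 240 → 11632; 40–59 − 400 → 11908
End of period: [4552, 11632, 11908, 7182, 34622]
Total after period 3: 4552 + 11632 + 11908 + 7182 + 34622 = 69896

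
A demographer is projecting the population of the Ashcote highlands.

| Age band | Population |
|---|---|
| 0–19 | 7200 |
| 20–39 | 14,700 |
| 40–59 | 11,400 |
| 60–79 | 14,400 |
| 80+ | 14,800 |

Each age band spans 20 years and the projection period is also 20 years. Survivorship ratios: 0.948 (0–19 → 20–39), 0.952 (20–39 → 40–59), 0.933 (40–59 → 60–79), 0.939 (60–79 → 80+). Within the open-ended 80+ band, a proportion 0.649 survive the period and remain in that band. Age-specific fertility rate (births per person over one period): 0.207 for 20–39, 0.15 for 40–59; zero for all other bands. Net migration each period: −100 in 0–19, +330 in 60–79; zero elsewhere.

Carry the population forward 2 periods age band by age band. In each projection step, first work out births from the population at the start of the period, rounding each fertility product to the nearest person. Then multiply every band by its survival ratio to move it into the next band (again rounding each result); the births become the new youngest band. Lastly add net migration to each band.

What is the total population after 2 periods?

[period 1]
Births: 14700 × 0.207 = 3043, 11400 × 0.15 = 1710 ⇒ total 4753
20–39: 7200 × 0.948 = 6826
40–59: 14700 × 0.952 = 13994
60–79: 11400 × 0.933 = 10636
80+: 14400 × 0.939 + 14800 × 0.649 = 13522 + 9605 = 23127
Net migration: 0–19 − 100 → 4653; 60–79 + 330 → 10966
Giving 4653 / 6826 / 13994 / 10966 / 23127.
[period 2]
Births: 6826 × 0.207 = 1413, 13994 × 0.15 = 2099 ⇒ total 3512
20–39: 4653 × 0.948 = 4411
40–59: 6826 × 0.952 = 6498
60–79: 13994 × 0.933 = 13056
80+: 10966 × 0.939 + 23127 × 0.649 = 10297 + 15009 = 25306
Net migration: 0–19 − 100 → 3412; 60–79 + 330 → 13386
Giving 3412 / 4411 / 6498 / 13386 / 25306.
Total after period 2: 3412 + 4411 + 6498 + 13386 + 25306 = 53013

53013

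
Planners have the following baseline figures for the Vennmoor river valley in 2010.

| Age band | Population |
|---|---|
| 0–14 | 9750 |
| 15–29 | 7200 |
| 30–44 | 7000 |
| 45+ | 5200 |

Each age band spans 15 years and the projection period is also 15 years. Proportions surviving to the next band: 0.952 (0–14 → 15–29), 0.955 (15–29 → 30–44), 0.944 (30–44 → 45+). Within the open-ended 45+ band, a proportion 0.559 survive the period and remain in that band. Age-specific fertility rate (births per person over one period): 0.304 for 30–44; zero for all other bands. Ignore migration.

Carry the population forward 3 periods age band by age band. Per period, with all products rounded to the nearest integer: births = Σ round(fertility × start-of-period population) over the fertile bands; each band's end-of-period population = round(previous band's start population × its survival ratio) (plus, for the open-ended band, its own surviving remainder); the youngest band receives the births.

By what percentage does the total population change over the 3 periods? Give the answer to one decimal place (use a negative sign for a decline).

-25.9

Numbering the bands 1..4 from youngest to oldest:
Period 1:
Births: 7000 * 0.304 = 2128
Band 2: 9750 * 0.952 = 9282
Band 3: 7200 * 0.955 = 6876
Band 4: 7000 * 0.944 + 5200 * 0.559 = 6608 + 2907 = 9515
→ [2128, 9282, 6876, 9515]
Period 2:
Births: 6876 * 0.304 = 2090
Band 2: 2128 * 0.952 = 2026
Band 3: 9282 * 0.955 = 8864
Band 4: 6876 * 0.944 + 9515 * 0.559 = 6491 + 5319 = 11810
→ [2090, 2026, 8864, 11810]
Period 3:
Births: 8864 * 0.304 = 2695
Band 2: 2090 * 0.952 = 1990
Band 3: 2026 * 0.955 = 1935
Band 4: 8864 * 0.944 + 11810 * 0.559 = 8368 + 6602 = 14970
→ [2695, 1990, 1935, 14970]
Total: 29150 → 21590; change = -7560; percentage change = -25.9%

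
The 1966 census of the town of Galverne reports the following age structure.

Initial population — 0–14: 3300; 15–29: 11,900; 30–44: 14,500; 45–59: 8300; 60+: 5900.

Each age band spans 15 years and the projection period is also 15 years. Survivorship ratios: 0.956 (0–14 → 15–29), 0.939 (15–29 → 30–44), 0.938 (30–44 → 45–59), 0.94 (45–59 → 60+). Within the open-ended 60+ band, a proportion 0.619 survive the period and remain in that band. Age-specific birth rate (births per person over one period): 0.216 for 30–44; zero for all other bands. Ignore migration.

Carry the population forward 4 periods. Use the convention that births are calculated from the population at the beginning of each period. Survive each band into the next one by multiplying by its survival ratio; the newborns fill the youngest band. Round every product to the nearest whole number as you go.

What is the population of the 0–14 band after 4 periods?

607

Period 1.
Births: 14500 × 0.216 = 3132
15–29: 3300 × 0.956 = 3155
30–44: 11900 × 0.939 = 11174
45–59: 14500 × 0.938 = 13601
60+: 8300 × 0.94 + 5900 × 0.619 = 7802 + 3652 = 11454
Giving 3132 / 3155 / 11174 / 13601 / 11454.
Period 2.
Births: 11174 × 0.216 = 2414
15–29: 3132 × 0.956 = 2994
30–44: 3155 × 0.939 = 2963
45–59: 11174 × 0.938 = 10481
60+: 13601 × 0.94 + 11454 × 0.619 = 12785 + 7090 = 19875
Giving 2414 / 2994 / 2963 / 10481 / 19875.
Period 3.
Births: 2963 × 0.216 = 640
15–29: 2414 × 0.956 = 2308
30–44: 2994 × 0.939 = 2811
45–59: 2963 × 0.938 = 2779
60+: 10481 × 0.94 + 19875 × 0.619 = 9852 + 12303 = 22155
Giving 640 / 2308 / 2811 / 2779 / 22155.
Period 4.
Births: 2811 × 0.216 = 607
15–29: 640 × 0.956 = 612
30–44: 2308 × 0.939 = 2167
45–59: 2811 × 0.938 = 2637
60+: 2779 × 0.94 + 22155 × 0.619 = 2612 + 13714 = 16326
Giving 607 / 612 / 2167 / 2637 / 16326.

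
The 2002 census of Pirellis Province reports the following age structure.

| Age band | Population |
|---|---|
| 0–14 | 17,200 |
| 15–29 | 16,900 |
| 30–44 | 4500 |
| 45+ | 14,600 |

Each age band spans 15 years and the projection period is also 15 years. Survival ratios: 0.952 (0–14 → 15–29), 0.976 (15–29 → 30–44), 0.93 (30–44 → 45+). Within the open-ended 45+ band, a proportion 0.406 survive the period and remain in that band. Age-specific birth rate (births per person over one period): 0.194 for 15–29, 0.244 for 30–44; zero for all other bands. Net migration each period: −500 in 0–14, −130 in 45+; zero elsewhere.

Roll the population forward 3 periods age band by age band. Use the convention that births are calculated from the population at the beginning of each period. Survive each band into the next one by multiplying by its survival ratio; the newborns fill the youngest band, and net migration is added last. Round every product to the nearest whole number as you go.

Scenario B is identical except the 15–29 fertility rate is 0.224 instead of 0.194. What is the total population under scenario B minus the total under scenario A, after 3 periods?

After projecting period 1:
Births: 16900 * 0.194 = 3279  |  4500 * 0.244 = 1098 — total 4377
15–29: 17200 * 0.952 = 16374
30–44: 16900 * 0.976 = 16494
45+: 4500 * 0.93 + 14600 * 0.406 = 4185 + 5928 = 10113
Net migration: 0–14 − 500 → 3877; 45+ − 130 → 9983
Giving 3877 / 16374 / 16494 / 9983.
After projecting period 2:
Births: 16374 * 0.194 = 3177  |  16494 * 0.244 = 4025 — total 7202
15–29: 3877 * 0.952 = 3691
30–44: 16374 * 0.976 = 15981
45+: 16494 * 0.93 + 9983 * 0.406 = 15339 + 4053 = 19392
Net migration: 0–14 − 500 → 6702; 45+ − 130 → 19262
Giving 6702 / 3691 / 15981 / 19262.
After projecting period 3:
Births: 3691 * 0.194 = 716  |  15981 * 0.244 = 3899 — total 4615
15–29: 6702 * 0.952 = 6380
30–44: 3691 * 0.976 = 3602
45+: 15981 * 0.93 + 19262 * 0.406 = 14862 + 7820 = 22682
Net migration: 0–14 − 500 → 4115; 45+ − 130 → 22552
Giving 4115 / 6380 / 3602 / 22552.
Scenario A total after 3 periods: 36649
Scenario B projection —
After projecting period 1:
Births: 16900 * 0.224 = 3786  |  4500 * 0.244 = 1098 — total 4884
15–29: 17200 * 0.952 = 16374
30–44: 16900 * 0.976 = 16494
45+: 4500 * 0.93 + 14600 * 0.406 = 4185 + 5928 = 10113
Net migration: 0–14 − 500 → 4384; 45+ − 130 → 9983
Giving 4384 / 16374 / 16494 / 9983.
After projecting period 2:
Births: 16374 * 0.224 = 3668  |  16494 * 0.244 = 4025 — total 7693
15–29: 4384 * 0.952 = 4174
30–44: 16374 * 0.976 = 15981
45+: 16494 * 0.93 + 9983 * 0.406 = 15339 + 4053 = 19392
Net migration: 0–14 − 500 → 7193; 45+ − 130 → 19262
Giving 7193 / 4174 / 15981 / 19262.
After projecting period 3:
Births: 4174 * 0.224 = 935  |  15981 * 0.244 = 3899 — total 4834
15–29: 7193 * 0.952 = 6848
30–44: 4174 * 0.976 = 4074
45+: 15981 * 0.93 + 19262 * 0.406 = 14862 + 7820 = 22682
Net migration: 0–14 − 500 → 4334; 45+ − 130 → 22552
Giving 4334 / 6848 / 4074 / 22552.
Scenario B total after 3 periods: 37808
Difference B − A = 37808 − 36649 = 1159

1159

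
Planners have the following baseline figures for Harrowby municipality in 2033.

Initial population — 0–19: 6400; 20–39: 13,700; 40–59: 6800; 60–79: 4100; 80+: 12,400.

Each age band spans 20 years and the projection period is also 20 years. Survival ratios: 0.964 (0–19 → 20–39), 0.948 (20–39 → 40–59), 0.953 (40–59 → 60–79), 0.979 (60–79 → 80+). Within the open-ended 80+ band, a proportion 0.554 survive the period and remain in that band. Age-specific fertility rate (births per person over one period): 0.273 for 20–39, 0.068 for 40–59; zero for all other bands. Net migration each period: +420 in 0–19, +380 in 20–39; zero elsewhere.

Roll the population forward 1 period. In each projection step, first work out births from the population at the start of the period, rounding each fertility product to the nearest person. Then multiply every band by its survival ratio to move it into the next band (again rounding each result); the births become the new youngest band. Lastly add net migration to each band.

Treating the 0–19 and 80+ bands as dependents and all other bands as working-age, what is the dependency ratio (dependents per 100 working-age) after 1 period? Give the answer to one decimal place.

After projecting period 1:
Births: 13700 × 0.273 = 3740, 6800 × 0.068 = 462 — total 4202
20–39: 6400 × 0.964 = 6170
40–59: 13700 × 0.948 = 12988
60–79: 6800 × 0.953 = 6480
80+: 4100 × 0.979 + 12400 × 0.554 = 4014 + 6870 = 10884
Net migration: 0–19 + 420 → 4622; 20–39 + 380 → 6550
Giving 4622 / 6550 / 12988 / 6480 / 10884.
Dependents (band 0–19 + band 80+) = 4622 + 10884 = 15506; working-age = 26018; ratio = 15506/26018 × 100 = 59.6

59.6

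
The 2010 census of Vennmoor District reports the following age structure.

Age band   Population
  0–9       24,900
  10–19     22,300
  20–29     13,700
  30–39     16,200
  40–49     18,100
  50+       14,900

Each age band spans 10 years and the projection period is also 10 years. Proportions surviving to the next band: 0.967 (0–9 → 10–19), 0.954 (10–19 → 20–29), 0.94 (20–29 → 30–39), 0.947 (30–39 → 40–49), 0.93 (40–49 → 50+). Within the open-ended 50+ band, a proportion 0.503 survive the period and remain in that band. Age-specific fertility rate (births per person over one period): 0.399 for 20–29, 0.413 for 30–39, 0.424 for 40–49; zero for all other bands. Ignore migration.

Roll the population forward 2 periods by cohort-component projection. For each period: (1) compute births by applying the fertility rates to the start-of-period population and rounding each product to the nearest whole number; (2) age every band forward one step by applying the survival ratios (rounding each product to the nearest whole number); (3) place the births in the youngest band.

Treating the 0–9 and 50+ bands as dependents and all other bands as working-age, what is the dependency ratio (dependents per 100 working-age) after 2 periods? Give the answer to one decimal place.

[period 1]
Births: 13700 × 0.399 = 5466 ; 16200 × 0.413 = 6691 ; 18100 × 0.424 = 7674 — total 19831
10–19: 24900 × 0.967 = 24078
20–29: 22300 × 0.954 = 21274
30–39: 13700 × 0.94 = 12878
40–49: 16200 × 0.947 = 15341
50+: 18100 × 0.93 + 14900 × 0.503 = 16833 + 7495 = 24328
End of period: [19831, 24078, 21274, 12878, 15341, 24328]
[period 2]
Births: 21274 × 0.399 = 8488 ; 12878 × 0.413 = 5319 ; 15341 × 0.424 = 6505 — total 20312
10–19: 19831 × 0.967 = 19177
20–29: 24078 × 0.954 = 22970
30–39: 21274 × 0.94 = 19998
40–49: 12878 × 0.947 = 12195
50+: 15341 × 0.93 + 24328 × 0.503 = 14267 + 12237 = 26504
End of period: [20312, 19177, 22970, 19998, 12195, 26504]
Dependents (band 0–9 + band 50+) = 20312 + 26504 = 46816; working-age = 74340; ratio = 46816/74340 × 100 = 63.0

63.0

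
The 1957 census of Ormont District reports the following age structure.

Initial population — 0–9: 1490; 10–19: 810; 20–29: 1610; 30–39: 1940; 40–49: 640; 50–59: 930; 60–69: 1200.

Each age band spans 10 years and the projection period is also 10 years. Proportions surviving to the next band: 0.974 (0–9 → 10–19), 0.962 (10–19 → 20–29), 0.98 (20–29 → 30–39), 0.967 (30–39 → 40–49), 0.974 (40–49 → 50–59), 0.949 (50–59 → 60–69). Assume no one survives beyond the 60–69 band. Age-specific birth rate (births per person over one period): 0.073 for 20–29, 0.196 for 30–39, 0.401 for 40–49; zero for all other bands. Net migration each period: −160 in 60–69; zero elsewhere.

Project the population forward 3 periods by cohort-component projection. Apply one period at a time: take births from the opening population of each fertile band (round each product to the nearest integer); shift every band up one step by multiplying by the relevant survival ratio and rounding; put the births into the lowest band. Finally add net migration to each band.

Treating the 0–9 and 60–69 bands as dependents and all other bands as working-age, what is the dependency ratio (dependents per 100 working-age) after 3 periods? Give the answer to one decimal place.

(Bands numbered youngest = 1 to oldest = 7.)
Period 1.
Births: 1610 × 0.073 = 118 ; 1940 × 0.196 = 380 ; 640 × 0.401 = 257 → 755
Band 2: 1490 × 0.974 = 1451
Band 3: 810 × 0.962 = 779
Band 4: 1610 × 0.98 = 1578
Band 5: 1940 × 0.967 = 1876
Band 6: 640 × 0.974 = 623
Band 7: 930 × 0.949 = 883
Net migration: Band 7 − 160 → 723
→ [755, 1451, 779, 1578, 1876, 623, 723]
Period 2.
Births: 779 × 0.073 = 57 ; 1578 × 0.196 = 309 ; 1876 × 0.401 = 752 → 1118
Band 2: 755 × 0.974 = 735
Band 3: 1451 × 0.962 = 1396
Band 4: 779 × 0.98 = 763
Band 5: 1578 × 0.967 = 1526
Band 6: 1876 × 0.974 = 1827
Band 7: 623 × 0.949 = 591
Net migration: Band 7 − 160 → 431
→ [1118, 735, 1396, 763, 1526, 1827, 431]
Period 3.
Births: 1396 × 0.073 = 102 ; 763 × 0.196 = 150 ; 1526 × 0.401 = 612 → 864
Band 2: 1118 × 0.974 = 1089
Band 3: 735 × 0.962 = 707
Band 4: 1396 × 0.98 = 1368
Band 5: 763 × 0.967 = 738
Band 6: 1526 × 0.974 = 1486
Band 7: 1827 × 0.949 = 1734
Net migration: Band 7 − 160 → 1574
→ [864, 1089, 707, 1368, 738, 1486, 1574]
Dependents (band 0–9 + band 60–69) = 864 + 1574 = 2438; working-age = 5388; ratio = 2438/5388 × 100 = 45.2

45.2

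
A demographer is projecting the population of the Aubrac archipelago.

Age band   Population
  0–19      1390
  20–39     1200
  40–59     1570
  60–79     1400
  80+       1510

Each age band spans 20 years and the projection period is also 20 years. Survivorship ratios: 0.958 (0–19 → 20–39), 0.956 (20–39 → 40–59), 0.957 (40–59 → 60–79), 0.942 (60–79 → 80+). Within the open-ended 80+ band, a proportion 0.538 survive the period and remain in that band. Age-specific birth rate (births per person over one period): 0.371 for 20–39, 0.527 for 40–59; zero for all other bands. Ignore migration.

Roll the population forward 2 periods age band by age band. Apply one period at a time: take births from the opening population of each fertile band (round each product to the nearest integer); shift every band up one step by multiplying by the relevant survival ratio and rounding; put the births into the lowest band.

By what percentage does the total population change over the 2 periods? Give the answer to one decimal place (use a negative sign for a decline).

Period 1:
Births: 1200 × 0.371 = 445  |  1570 × 0.527 = 827 → total 1272
20–39: 1390 × 0.958 = 1332
40–59: 1200 × 0.956 = 1147
60–79: 1570 × 0.957 = 1502
80+: 1400 × 0.942 + 1510 × 0.538 = 1319 + 812 = 2131
End of period: [1272, 1332, 1147, 1502, 2131]
Period 2:
Births: 1332 × 0.371 = 494  |  1147 × 0.527 = 604 → total 1098
20–39: 1272 × 0.958 = 1219
40–59: 1332 × 0.956 = 1273
60–79: 1147 × 0.957 = 1098
80+: 1502 × 0.942 + 2131 × 0.538 = 1415 + 1146 = 2561
End of period: [1098, 1219, 1273, 1098, 2561]
Total: 7070 → 7249; change = 179; percentage change = 2.5%

2.5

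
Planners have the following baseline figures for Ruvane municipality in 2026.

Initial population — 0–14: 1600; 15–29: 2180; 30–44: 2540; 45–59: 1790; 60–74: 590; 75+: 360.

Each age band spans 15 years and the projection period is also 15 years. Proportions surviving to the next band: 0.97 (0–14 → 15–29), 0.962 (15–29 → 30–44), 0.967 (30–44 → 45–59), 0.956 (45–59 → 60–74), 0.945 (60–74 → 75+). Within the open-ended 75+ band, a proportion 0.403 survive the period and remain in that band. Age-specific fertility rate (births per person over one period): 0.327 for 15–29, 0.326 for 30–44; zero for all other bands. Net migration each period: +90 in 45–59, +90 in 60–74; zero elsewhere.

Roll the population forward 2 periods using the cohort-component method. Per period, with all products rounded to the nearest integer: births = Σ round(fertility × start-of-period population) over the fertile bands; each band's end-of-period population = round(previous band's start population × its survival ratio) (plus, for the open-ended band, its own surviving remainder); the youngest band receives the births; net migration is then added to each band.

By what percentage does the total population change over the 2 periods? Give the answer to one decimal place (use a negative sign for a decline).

19.3

Let band 1 be 0–14 through band 6 = 75+.
Period 1:
Births: 2180 * 0.327 = 713  |  2540 * 0.326 = 828 ⇒ total 1541
Band 2: 1600 * 0.97 = 1552
Band 3: 2180 * 0.962 = 2097
Band 4: 2540 * 0.967 = 2456
Band 5: 1790 * 0.956 = 1711
Band 6: 590 * 0.945 + 360 * 0.403 = 558 + 145 = 703
Net migration: Band 4 + 90 → 2546; Band 5 + 90 → 1801
→ [1541, 1552, 2097, 2546, 1801, 703]
Period 2:
Births: 1552 * 0.327 = 508  |  2097 * 0.326 = 684 ⇒ total 1192
Band 2: 1541 * 0.97 = 1495
Band 3: 1552 * 0.962 = 1493
Band 4: 2097 * 0.967 = 2028
Band 5: 2546 * 0.956 = 2434
Band 6: 1801 * 0.945 + 703 * 0.403 = 1702 + 283 = 1985
Net migration: Band 4 + 90 → 2118; Band 5 + 90 → 2524
→ [1192, 1495, 1493, 2118, 2524, 1985]
Total: 9060 → 10807; change = 1747; percentage change = 19.3%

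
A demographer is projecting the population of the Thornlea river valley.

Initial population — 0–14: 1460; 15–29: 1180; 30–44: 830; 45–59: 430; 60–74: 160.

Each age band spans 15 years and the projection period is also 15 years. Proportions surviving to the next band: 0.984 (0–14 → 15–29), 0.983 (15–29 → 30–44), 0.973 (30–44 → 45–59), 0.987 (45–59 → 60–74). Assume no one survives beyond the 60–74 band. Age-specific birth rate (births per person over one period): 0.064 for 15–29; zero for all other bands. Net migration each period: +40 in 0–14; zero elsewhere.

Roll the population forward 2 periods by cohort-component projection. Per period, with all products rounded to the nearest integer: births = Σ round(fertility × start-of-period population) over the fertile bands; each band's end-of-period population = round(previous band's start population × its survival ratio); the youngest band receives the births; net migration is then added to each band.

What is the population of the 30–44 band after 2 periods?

1413

Period 1.
Births: 1180 × 0.064 = 76
15–29: 1460 × 0.984 = 1437
30–44: 1180 × 0.983 = 1160
45–59: 830 × 0.973 = 808
60–74: 430 × 0.987 = 424
Net migration: 0–14 + 40 → 116
Giving 116 / 1437 / 1160 / 808 / 424.
Period 2.
Births: 1437 × 0.064 = 92
15–29: 116 × 0.984 = 114
30–44: 1437 × 0.983 = 1413
45–59: 1160 × 0.973 = 1129
60–74: 808 × 0.987 = 797
Net migration: 0–14 + 40 → 132
Giving 132 / 114 / 1413 / 1129 / 797.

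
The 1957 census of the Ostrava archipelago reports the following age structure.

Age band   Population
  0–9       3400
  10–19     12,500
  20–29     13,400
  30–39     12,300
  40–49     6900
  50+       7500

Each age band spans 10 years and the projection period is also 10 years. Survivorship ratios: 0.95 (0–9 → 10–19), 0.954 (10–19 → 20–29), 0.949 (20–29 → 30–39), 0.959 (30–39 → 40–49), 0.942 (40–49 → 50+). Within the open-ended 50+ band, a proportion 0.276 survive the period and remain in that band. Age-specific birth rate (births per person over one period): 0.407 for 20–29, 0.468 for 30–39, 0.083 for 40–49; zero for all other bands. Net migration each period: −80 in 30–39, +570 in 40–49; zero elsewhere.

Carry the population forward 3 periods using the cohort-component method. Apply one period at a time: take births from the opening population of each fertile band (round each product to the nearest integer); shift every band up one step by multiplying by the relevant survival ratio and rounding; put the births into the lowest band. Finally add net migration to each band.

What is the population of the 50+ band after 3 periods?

15821

Period 1:
Births: 13400 × 0.407 = 5454, 12300 × 0.468 = 5756, 6900 × 0.083 = 573 — total 11783
10–19: 3400 × 0.95 = 3230
20–29: 12500 × 0.954 = 11925
30–39: 13400 × 0.949 = 12717
40–49: 12300 × 0.959 = 11796
50+: 6900 × 0.942 + 7500 × 0.276 = 6500 + 2070 = 8570
Net migration: 30–39 − 80 → 12637; 40–49 + 570 → 12366
End of period: [11783, 3230, 11925, 12637, 12366, 8570]
Period 2:
Births: 11925 × 0.407 = 4853, 12637 × 0.468 = 5914, 12366 × 0.083 = 1026 — total 11793
10–19: 11783 × 0.95 = 11194
20–29: 3230 × 0.954 = 3081
30–39: 11925 × 0.949 = 11317
40–49: 12637 × 0.959 = 12119
50+: 12366 × 0.942 + 8570 × 0.276 = 11649 + 2365 = 14014
Net migration: 30–39 − 80 → 11237; 40–49 + 570 → 12689
End of period: [11793, 11194, 3081, 11237, 12689, 14014]
Period 3:
Births: 3081 × 0.407 = 1254, 11237 × 0.468 = 5259, 12689 × 0.083 = 1053 — total 7566
10–19: 11793 × 0.95 = 11203
20–29: 11194 × 0.954 = 10679
30–39: 3081 × 0.949 = 2924
40–49: 11237 × 0.959 = 10776
50+: 12689 × 0.942 + 14014 × 0.276 = 11953 + 3868 = 15821
Net migration: 30–39 − 80 → 2844; 40–49 + 570 → 11346
End of period: [7566, 11203, 10679, 2844, 11346, 15821]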